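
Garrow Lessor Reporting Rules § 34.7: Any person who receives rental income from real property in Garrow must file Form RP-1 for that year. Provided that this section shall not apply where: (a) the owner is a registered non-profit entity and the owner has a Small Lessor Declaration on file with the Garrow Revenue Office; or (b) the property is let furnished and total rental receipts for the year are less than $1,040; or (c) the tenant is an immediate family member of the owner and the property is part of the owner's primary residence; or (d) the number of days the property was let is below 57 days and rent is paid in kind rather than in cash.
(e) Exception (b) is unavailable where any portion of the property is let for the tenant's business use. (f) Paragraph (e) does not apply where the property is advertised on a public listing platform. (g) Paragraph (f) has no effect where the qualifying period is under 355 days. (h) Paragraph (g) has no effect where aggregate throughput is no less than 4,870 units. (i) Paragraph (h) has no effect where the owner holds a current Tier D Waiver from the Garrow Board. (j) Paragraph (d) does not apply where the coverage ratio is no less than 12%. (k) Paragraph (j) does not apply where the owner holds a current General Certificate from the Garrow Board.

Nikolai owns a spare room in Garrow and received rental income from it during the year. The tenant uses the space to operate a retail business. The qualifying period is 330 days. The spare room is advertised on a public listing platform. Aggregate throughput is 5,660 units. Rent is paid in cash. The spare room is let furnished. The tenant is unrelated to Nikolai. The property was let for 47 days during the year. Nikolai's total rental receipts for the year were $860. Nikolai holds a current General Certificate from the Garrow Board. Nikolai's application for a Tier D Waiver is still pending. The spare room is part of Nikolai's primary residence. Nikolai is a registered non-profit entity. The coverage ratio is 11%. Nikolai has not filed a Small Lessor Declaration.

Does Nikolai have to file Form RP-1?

Exception (a) does not apply: no Small Lessor Declaration is on file.
Exception (b) is satisfied on its face — the property is let furnished; total rental receipts for the year are $860, less than the $1,040 limit. Under paragraphs (e)–(i): (e) applies (the space is let for business use), but is displaced by (f): (f) is engaged — the property is publicly advertised. (g) applies (the qualifying period is 330 days, under the 355 days limit), but yields to (h): (h) operates against (g): aggregate throughput is 5,660 units, meeting the 4,870 units threshold. (i), which would lift (h), is inapplicable — there is no Tier D Waiver in force. (b) remains available.
Exception (c) does not apply: the tenant is unrelated to the owner.
Exception (d) fails — rent is paid in cash.

No — exception (b) applies; Nikolai is not required to file Form RP-1.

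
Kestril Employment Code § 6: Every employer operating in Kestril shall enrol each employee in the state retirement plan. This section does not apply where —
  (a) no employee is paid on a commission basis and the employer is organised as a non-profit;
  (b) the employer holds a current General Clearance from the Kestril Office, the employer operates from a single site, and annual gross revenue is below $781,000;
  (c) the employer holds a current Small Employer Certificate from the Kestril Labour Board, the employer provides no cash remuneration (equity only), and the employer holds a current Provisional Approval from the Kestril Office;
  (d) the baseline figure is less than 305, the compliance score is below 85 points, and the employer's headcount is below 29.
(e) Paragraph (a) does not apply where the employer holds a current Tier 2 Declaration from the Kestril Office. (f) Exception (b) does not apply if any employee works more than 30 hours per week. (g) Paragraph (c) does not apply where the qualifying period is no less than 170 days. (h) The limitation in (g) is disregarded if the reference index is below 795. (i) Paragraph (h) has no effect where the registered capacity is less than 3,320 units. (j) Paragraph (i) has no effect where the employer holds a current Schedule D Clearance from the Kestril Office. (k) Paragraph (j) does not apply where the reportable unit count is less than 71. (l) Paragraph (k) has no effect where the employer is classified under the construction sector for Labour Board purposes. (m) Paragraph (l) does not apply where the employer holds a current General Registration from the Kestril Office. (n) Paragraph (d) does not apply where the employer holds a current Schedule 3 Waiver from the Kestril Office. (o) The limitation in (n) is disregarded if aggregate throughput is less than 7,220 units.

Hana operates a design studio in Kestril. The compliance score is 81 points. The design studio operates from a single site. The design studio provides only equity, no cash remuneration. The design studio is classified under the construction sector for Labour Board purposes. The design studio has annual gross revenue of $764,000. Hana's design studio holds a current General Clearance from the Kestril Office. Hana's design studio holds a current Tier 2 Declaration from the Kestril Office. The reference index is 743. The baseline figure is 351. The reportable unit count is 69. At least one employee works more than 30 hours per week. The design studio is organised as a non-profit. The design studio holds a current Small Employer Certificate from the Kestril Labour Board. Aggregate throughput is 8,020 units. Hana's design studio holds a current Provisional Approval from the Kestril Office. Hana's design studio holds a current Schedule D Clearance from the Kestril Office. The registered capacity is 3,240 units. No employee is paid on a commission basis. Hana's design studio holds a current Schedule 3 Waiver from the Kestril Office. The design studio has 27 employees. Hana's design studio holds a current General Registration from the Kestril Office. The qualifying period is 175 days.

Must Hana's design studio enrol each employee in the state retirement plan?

Yes — Hana's design studio must enrol each employee in the state retirement plan.

Exception (a) is satisfied on its face — no employee is paid on commission; the employer is a non-profit. But applying paragraph (e): (e) operates against (a): a current Tier 2 Declaration is held. Exception (a) does not apply.
Exception (b) is satisfied on its face — a current General Clearance is held; the employer operates from a single site; annual gross revenue is $764,000, below the $781,000 limit. But: (f) applies — at least one employee exceeds 30 hours/week. (b) is therefore removed.
Exception (c)'s conditions are all satisfied: a current Small Employer Certificate is held; remuneration is equity-only; a current Provisional Approval is held. But: (g) operates — the qualifying period is 175 days, meeting the 170 days threshold. (h) would limit (g) — the reference index is 743, below the 795 limit — but (i) sets (h) aside: (i) operates against (h): the registered capacity is 3,240 units, less than the 3,320 units limit. (j) would limit (i) — a current Schedule D Clearance is held — but (k) sets (j) aside: (k) is triggered — the reportable unit count is 69, less than the 71 limit. (l) operates (the design studio is classified under the construction sector), but is set aside by (m): (m) operates against (l): a current General Registration is held. Exception (c) does not apply.
Exception (d) does not apply: the baseline figure is 351, not less than 305.
No exception is made out. Hana's design studio falls within the general rule.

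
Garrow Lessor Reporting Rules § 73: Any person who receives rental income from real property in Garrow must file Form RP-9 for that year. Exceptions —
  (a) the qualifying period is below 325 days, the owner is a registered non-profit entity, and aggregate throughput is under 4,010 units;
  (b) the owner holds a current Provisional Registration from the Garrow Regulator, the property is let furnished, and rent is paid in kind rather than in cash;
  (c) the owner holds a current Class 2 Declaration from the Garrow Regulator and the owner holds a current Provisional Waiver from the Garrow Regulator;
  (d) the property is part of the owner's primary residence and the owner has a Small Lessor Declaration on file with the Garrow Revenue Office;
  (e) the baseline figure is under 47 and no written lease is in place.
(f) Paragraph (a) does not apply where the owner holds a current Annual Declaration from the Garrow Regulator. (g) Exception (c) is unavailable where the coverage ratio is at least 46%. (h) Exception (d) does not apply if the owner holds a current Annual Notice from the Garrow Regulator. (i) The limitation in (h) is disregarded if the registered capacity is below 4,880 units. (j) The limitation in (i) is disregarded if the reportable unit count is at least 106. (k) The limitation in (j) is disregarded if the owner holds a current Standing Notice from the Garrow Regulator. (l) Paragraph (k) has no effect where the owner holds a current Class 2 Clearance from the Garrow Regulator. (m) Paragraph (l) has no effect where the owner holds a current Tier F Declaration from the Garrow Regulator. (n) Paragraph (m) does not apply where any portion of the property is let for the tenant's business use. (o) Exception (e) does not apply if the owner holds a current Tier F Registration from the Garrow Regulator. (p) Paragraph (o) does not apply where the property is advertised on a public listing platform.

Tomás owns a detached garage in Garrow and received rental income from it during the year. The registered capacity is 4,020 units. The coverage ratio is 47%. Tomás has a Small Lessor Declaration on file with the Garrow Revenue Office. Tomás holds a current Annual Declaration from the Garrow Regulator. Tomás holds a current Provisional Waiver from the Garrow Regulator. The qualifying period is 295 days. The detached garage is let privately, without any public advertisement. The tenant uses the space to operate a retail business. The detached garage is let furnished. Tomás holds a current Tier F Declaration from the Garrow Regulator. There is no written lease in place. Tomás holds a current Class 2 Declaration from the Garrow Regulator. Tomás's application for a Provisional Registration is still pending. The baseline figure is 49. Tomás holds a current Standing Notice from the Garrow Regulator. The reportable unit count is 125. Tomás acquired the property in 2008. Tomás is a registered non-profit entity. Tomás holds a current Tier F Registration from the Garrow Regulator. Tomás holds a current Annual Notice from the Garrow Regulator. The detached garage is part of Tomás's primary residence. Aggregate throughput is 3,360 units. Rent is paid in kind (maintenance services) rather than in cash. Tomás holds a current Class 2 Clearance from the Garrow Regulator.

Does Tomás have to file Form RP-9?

Yes — Tomás must file Form RP-9.

Exception (a): the qualifying period is 295 days, below the 325 days limit; Tomás is a registered non-profit; aggregate throughput is 3,360 units, under the 4,010 units limit — every condition holds. Turning to paragraph (f): (f) applies — a current Annual Declaration is held. So (a) is unavailable.
Exception (b) does not apply: there is no Provisional Registration in force.
All of (c)'s requirements are met (a current Class 2 Declaration is held; a current Provisional Waiver is held). But: (g) operates — the coverage ratio is 47%, meeting the 46% threshold. So (c) is unavailable.
Exception (d)'s conditions are all satisfied: the detached garage is part of the primary residence; a Small Lessor Declaration is on file. But: (h) operates — a current Annual Notice is held. (i) applies (the registered capacity is 4,020 units, below the 4,880 units limit), but is set aside by (j): (j) operates against (i): the reportable unit count is 125, meeting the 106 threshold. (k) is triggered (a current Standing Notice is held), but is displaced by (l): (l) is triggered — a current Class 2 Clearance is held. (m) would limit (l) — a current Tier F Declaration is held — but (n) sets (m) aside: (n) operates against (m): the space is let for business use. Exception (d) does not apply.
Exception (e) does not apply: the baseline figure is 49, not under 47.
No exception is made out. Tomás falls within the general rule.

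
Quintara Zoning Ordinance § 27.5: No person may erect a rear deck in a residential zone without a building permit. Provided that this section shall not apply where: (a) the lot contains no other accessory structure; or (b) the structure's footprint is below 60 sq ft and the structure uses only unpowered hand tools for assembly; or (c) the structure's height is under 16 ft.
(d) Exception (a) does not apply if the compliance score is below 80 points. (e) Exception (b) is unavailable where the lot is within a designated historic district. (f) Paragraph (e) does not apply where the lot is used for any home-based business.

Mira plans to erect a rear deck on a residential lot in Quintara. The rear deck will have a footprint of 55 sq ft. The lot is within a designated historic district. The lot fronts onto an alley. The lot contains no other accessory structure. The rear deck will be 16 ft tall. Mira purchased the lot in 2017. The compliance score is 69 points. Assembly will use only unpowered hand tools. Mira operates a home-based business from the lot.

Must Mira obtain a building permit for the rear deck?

No — exception (b) applies; Mira does not need a building permit.

Exception (a) is satisfied on its face — the lot has no other accessory structure. Turning to paragraph (d): (d) applies — the compliance score is 69 points, below the 80 points limit. So (a) is unavailable.
Exception (b) is satisfied on its face — the structure's footprint is 55 sq ft, below the 60 sq ft limit; assembly uses only hand tools. As to paragraphs (e)–(f): (e) would limit (b) — the lot is in a historic district — but (f) sets (e) aside: (f) operates against (e): a home-based business operates on the lot. Exception (b) stands.
Exception (c) requires that the structure's height is under 16 ft; but the structure's height is 16 ft, not under 16 ft, so (c) is unavailable.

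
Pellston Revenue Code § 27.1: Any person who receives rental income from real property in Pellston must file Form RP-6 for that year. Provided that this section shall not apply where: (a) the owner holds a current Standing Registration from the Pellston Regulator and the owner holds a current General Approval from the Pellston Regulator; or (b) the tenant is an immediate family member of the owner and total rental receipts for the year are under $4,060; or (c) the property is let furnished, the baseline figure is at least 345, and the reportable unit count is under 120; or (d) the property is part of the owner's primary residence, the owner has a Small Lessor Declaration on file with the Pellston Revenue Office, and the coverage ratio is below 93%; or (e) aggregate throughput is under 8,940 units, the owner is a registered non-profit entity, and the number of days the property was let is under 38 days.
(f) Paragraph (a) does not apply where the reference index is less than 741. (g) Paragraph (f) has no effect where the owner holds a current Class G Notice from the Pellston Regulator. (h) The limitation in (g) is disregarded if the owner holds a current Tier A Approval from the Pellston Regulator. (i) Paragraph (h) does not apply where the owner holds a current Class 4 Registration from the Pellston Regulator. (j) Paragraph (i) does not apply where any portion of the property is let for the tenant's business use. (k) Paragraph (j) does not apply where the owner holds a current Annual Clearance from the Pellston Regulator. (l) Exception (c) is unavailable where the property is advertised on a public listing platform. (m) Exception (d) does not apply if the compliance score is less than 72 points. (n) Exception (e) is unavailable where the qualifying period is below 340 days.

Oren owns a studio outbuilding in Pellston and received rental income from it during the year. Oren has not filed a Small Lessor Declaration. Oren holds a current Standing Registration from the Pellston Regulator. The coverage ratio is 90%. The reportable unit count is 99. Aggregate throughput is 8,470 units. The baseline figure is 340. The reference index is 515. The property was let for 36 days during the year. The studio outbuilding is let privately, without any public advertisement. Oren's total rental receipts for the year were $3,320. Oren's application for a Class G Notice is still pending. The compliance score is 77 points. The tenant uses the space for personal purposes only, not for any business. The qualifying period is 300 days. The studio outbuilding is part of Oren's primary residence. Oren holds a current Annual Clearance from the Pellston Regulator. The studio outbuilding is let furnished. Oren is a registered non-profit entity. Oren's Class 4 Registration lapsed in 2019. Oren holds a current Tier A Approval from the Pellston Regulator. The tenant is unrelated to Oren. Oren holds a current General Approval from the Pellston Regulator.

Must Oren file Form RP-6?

Exception (a)'s conditions are all satisfied: a current Standing Registration is held; a current General Approval is held. But applying paragraphs (f)–(k): (f) applies — the reference index is 515, less than the 741 limit. (g), which would lift (f), does not operate here — no current Class G Notice is held. (a) is therefore removed.
Exception (b) does not apply: the tenant is unrelated to the owner.
Exception (c) requires that the baseline figure is at least 345; but the baseline figure is 340, short of 345, so (c) is unavailable.
Exception (d) fails — no Small Lessor Declaration is on file.
Exception (e)'s conditions are all satisfied: aggregate throughput is 8,470 units, under the 8,940 units limit; Oren is a registered non-profit; the number of days the property was let is 36 days, under the 38 days limit. But: (n) operates against (e): the qualifying period is 300 days, below the 340 days limit. (e) is therefore removed.
No exception applies. The general rule governs.

Yes — Oren must file Form RP-6.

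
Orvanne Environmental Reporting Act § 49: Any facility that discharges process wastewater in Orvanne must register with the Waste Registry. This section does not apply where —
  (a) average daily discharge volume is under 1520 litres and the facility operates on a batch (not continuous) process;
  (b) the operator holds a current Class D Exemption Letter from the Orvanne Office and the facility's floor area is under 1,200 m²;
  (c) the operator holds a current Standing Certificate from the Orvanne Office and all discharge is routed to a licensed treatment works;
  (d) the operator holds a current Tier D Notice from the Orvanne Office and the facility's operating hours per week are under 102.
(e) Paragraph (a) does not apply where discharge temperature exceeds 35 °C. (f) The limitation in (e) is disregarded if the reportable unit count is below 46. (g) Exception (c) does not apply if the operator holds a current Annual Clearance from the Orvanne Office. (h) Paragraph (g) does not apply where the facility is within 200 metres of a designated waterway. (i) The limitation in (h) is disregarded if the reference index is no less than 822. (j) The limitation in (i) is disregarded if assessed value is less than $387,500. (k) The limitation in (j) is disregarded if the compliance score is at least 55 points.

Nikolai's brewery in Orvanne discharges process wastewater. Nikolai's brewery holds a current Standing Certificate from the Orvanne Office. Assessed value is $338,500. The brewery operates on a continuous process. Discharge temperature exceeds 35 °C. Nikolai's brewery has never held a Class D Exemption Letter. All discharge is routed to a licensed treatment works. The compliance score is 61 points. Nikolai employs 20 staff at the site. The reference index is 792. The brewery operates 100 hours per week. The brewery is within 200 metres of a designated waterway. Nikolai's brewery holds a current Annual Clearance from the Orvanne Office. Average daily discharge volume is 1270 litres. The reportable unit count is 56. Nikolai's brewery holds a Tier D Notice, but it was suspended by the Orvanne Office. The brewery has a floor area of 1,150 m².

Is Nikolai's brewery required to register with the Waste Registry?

Exception (a) requires that the facility operates on a batch (not continuous) process; but the facility operates on a continuous process, so (a) is unavailable.
Exception (b) fails — the Class D Exemption Letter is not current.
Exception (c) is satisfied on its face — a current Standing Certificate is held; discharge is routed to a licensed treatment works. Under paragraphs (g)–(k): (g) is engaged (a current Annual Clearance is held), but is itself disapplied by (h): (h) is engaged — the brewery is within 200 m of a designated waterway. (i) is not triggered (the reference index is 792, short of 822), so (h) stands. So (c) applies.
Exception (d) requires that the operator holds a current Tier D Notice from the Orvanne Office; but there is no Tier D Notice in force, so (d) is unavailable.

No — exception (c) applies; Nikolai's brewery is not required to register with the Waste Registry.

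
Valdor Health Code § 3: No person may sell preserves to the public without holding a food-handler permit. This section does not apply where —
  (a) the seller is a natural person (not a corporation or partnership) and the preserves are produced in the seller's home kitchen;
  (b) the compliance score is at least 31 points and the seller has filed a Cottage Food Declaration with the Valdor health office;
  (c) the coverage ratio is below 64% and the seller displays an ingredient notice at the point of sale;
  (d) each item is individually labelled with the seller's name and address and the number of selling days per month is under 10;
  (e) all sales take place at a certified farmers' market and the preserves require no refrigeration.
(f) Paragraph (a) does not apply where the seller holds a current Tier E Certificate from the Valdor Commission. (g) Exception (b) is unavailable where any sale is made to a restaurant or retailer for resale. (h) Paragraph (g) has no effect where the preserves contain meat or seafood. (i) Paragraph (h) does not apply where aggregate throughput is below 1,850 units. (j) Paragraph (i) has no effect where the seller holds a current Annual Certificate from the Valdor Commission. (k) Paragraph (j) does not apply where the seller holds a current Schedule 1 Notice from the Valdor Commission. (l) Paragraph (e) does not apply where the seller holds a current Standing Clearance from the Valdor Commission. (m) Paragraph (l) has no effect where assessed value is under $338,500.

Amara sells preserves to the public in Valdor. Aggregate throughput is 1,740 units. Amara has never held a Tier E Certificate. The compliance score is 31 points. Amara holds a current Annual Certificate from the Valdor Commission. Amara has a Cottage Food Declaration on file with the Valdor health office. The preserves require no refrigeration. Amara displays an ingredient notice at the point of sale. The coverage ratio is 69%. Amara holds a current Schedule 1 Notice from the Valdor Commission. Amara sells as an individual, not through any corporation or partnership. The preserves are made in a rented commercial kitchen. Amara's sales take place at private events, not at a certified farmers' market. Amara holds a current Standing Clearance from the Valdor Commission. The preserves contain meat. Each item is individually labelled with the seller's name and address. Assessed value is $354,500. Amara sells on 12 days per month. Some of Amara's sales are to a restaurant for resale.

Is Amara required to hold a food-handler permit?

Exception (a) fails — the preserves are made in a commercial kitchen, not a home kitchen.
Exception (b) is satisfied on its face — the compliance score is 31 points, meeting the 31 points threshold; a Cottage Food Declaration is on file. But applying paragraphs (g)–(k): (g) operates against (b): some sales are to a restaurant for resale. (h) would limit (g) — the preserves contain meat — but (i) sets (h) aside: (i) operates — aggregate throughput is 1,740 units, below the 1,850 units limit. (j) applies (a current Annual Certificate is held), but is displaced by (k): (k) is triggered — a current Schedule 1 Notice is held. So (b) is unavailable.
Exception (c) requires that the coverage ratio is below 64%; but the coverage ratio is 69%, not below 64%, so (c) is unavailable.
Exception (d) requires that the number of selling days per month is under 10; but the number of selling days per month is 12, not under 10, so (d) is unavailable.
Exception (e) requires that all sales take place at a certified farmers' market; but sales are at private events, not a certified farmers' market, so (e) is unavailable.
No exception is made out. Amara falls within the general rule.

Yes — Amara must hold a food-handler permit.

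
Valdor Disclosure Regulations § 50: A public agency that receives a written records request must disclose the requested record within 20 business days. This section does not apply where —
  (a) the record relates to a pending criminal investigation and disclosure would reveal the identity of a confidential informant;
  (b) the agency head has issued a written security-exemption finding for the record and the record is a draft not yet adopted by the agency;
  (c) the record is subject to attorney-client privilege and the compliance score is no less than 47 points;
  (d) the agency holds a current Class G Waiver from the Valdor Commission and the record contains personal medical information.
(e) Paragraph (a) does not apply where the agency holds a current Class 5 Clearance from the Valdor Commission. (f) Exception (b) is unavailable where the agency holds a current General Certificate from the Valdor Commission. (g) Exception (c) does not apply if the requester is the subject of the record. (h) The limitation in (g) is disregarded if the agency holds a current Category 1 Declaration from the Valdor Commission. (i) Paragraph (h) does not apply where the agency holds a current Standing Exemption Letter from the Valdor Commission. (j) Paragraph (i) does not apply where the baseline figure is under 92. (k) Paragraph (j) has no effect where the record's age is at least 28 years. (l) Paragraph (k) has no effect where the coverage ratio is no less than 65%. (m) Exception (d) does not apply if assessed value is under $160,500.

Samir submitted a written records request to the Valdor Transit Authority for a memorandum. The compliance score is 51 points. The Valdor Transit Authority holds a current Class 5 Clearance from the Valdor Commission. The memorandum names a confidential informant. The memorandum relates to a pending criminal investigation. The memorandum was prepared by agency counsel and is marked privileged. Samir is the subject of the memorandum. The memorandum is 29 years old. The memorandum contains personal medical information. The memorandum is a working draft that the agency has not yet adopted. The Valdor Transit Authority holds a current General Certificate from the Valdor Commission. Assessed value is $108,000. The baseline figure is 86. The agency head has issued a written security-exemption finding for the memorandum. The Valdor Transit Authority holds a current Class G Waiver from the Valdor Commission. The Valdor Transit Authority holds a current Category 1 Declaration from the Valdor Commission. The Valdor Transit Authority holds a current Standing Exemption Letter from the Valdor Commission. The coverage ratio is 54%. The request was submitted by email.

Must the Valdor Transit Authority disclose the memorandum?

Exception (a)'s conditions are all satisfied: the memorandum relates to a pending investigation; the memorandum names a confidential informant. But applying paragraph (e): (e) operates against (a): a current Class 5 Clearance is held. Exception (a) does not apply.
Exception (b)'s conditions are all satisfied: a written security-exemption finding has been issued; the memorandum is an unadopted draft. Turning to paragraph (f): (f) operates against (b): a current General Certificate is held. (b) is therefore removed.
All of (c)'s requirements are met (the memorandum is privileged; the compliance score is 51 points, meeting the 47 points threshold). But applying paragraphs (g)–(l): (g) operates against (c): Samir is the subject of the memorandum. (h) is triggered (a current Category 1 Declaration is held), but is displaced by (i): (i) operates against (h): a current Standing Exemption Letter is held. (j) would limit (i) — the baseline figure is 86, under the 92 limit — but (k) sets (j) aside: (k) operates — the record's age is 29 years, meeting the 28 years threshold. (l), which would lift (k), is inapplicable — the coverage ratio is 54%, short of 65%. So (c) is unavailable.
Exception (d): a current Class G Waiver is held; the memorandum contains personal medical information — every condition holds. Turning to paragraph (m): (m) operates — assessed value is $108,000, under the $160,500 limit. So (d) is unavailable.
None of the exceptions is available; § 50 applies in full.

Yes — the Valdor Transit Authority must disclose the memorandum.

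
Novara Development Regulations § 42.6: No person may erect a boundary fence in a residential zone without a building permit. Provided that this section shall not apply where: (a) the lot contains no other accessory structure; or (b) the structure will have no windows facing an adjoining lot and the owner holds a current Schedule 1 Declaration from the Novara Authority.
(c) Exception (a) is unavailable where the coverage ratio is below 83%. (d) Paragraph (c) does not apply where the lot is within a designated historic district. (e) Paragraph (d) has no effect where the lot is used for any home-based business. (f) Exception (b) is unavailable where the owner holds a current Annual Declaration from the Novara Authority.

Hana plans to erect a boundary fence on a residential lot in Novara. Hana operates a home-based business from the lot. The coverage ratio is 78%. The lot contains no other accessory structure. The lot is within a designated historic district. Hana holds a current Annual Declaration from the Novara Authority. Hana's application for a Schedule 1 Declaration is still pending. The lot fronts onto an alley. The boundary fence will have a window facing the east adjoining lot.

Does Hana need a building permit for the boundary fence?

Yes — Hana must obtain a building permit.

Exception (a) is satisfied on its face — the lot has no other accessory structure. Turning to paragraphs (c)–(e): (c) applies — the coverage ratio is 78%, below the 83% limit. (d) operates (the lot is in a historic district), but is itself disapplied by (e): (e) is triggered — a home-based business operates on the lot. (a) is therefore removed.
Exception (b) fails — a window faces an adjoining lot.
Every exception is unavailable, so the rule governs.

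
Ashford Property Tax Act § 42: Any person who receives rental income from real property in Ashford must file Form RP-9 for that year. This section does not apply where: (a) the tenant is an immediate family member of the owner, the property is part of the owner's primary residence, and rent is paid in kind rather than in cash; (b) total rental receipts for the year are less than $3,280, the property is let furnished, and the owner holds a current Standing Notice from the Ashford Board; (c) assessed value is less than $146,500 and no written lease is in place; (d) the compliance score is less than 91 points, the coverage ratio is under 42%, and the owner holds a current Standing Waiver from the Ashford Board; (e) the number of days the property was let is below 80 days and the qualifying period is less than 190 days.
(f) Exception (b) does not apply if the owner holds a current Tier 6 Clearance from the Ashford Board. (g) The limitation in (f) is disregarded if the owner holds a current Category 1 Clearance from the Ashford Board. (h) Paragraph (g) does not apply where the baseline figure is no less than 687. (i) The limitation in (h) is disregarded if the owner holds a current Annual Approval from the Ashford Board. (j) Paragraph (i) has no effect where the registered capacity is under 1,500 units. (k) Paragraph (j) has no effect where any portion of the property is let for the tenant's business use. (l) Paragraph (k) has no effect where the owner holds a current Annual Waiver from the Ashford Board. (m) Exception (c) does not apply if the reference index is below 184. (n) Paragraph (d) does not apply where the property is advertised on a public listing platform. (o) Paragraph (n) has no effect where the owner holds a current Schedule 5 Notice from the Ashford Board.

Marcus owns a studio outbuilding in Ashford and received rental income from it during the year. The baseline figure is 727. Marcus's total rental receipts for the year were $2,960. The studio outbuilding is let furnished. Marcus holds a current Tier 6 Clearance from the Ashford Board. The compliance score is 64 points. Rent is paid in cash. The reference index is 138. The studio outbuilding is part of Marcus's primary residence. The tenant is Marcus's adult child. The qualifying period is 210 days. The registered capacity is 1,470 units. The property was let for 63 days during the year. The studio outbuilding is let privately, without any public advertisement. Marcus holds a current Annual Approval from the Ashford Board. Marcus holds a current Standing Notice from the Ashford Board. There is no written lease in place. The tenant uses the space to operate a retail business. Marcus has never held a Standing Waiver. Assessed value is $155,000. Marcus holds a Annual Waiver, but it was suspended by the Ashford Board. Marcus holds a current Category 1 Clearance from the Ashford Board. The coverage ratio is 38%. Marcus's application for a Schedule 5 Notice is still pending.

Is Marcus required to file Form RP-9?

Exception (a) requires that rent is paid in kind rather than in cash; but rent is paid in cash, so (a) is unavailable.
Exception (b): total rental receipts for the year are $2,960, less than the $3,280 limit; the property is let furnished; a current Standing Notice is held — every condition holds. Considering the limiting provisions: (f) is engaged (a current Tier 6 Clearance is held), but is overridden by (g): (g) operates against (f): a current Category 1 Clearance is held. (h) operates (the baseline figure is 727, meeting the 687 threshold), but is itself disapplied by (i): (i) operates against (h): a current Annual Approval is held. (j) is engaged (the registered capacity is 1,470 units, under the 1,500 units limit), but is set aside by (k): (k) operates — the space is let for business use. (l) is inapplicable (there is no Annual Waiver in force), so (k) stands. Exception (b) stands.
Exception (c) fails — assessed value is $155,000, not less than $146,500.
Exception (d) requires that the owner holds a current Standing Waiver from the Ashford Board; but no current Standing Waiver is held, so (d) is unavailable.
Exception (e) fails — the qualifying period is 210 days, not less than 190 days.

No — exception (b) applies; Marcus is not required to file Form RP-9.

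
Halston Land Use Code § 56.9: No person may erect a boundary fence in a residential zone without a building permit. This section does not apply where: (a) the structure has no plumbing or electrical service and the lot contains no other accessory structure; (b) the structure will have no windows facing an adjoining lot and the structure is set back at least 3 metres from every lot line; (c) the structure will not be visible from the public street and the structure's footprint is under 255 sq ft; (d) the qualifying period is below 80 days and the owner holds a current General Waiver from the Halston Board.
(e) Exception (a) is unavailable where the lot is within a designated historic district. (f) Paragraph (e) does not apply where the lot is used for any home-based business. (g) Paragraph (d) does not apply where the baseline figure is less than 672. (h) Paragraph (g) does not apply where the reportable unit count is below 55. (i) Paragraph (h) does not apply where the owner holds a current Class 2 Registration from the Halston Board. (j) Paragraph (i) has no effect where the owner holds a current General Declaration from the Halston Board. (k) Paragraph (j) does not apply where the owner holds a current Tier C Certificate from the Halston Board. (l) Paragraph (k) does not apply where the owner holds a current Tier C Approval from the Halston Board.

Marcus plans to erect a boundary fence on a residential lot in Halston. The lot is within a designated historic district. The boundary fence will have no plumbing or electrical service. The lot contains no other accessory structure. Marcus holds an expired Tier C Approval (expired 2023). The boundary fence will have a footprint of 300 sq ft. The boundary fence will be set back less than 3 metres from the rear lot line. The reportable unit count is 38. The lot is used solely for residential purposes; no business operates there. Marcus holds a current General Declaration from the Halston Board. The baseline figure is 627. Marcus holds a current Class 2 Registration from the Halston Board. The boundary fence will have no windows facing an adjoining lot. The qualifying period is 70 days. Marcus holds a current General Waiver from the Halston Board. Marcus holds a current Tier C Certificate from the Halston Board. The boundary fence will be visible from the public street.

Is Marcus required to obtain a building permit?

Exception (a) is satisfied on its face — there is no plumbing or electrical service; the lot has no other accessory structure. But: (e) is engaged — the lot is in a historic district. (f), which would lift (e), is not engaged — the lot is solely residential. Exception (a) does not apply.
Exception (b) requires that the structure is set back at least 3 metres from every lot line; but the rear setback is under 3 m, so (b) is unavailable.
Exception (c) does not apply: the structure will be visible from the street.
Exception (d)'s conditions are all satisfied: the qualifying period is 70 days, below the 80 days limit; a current General Waiver is held. However, paragraphs (g)–(l) must be considered: (g) is engaged — the baseline figure is 627, less than the 672 limit. (h) would limit (g) — the reportable unit count is 38, below the 55 limit — but (i) sets (h) aside: (i) is engaged — a current Class 2 Registration is held. (j) operates (a current General Declaration is held), but is displaced by (k): (k) operates against (j): a current Tier C Certificate is held. (l) does not operate here (there is no Tier C Approval in force), so (k) stands. Exception (d) does not apply.
No exception applies. The general rule governs.

Yes — Marcus must obtain a building permit.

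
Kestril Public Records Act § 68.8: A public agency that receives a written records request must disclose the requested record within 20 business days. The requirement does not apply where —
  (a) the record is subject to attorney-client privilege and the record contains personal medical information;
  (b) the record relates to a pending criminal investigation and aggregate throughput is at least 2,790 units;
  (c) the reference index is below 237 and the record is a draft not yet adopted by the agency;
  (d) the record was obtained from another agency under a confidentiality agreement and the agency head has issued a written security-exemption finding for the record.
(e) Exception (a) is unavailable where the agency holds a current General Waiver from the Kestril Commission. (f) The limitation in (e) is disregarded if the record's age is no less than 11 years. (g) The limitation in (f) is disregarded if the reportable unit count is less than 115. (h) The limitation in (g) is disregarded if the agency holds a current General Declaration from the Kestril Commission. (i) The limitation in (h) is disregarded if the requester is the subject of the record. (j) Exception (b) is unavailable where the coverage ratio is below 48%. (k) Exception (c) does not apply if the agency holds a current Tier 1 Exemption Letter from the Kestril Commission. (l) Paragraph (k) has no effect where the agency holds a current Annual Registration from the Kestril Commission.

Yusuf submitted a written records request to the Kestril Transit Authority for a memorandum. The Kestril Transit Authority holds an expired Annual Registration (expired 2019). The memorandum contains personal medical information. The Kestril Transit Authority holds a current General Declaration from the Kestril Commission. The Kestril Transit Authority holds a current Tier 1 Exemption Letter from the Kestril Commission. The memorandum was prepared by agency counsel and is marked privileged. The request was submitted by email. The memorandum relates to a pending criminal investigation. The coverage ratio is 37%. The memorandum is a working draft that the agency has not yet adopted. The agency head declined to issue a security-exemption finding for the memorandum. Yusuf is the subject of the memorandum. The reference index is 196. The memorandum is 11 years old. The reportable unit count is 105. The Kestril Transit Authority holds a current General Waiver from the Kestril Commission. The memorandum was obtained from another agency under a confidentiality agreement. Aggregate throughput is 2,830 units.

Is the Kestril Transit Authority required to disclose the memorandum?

Yes — the Kestril Transit Authority must disclose the memorandum.

All of (a)'s requirements are met (the memorandum is privileged; the memorandum contains personal medical information). But: (e) operates against (a): a current General Waiver is held. (f) would limit (e) — the record's age is 11 years, meeting the 11 years threshold — but (g) sets (f) aside: (g) is triggered — the reportable unit count is 105, less than the 115 limit. (h) would limit (g) — a current General Declaration is held — but (i) sets (h) aside: (i) operates against (h): Yusuf is the subject of the memorandum. Exception (a) does not apply.
Exception (b)'s conditions are all satisfied: the memorandum relates to a pending investigation; aggregate throughput is 2,830 units, meeting the 2,790 units threshold. But: (j) is triggered — the coverage ratio is 37%, below the 48% limit. (b) is therefore removed.
Exception (c)'s conditions are all satisfied: the reference index is 196, below the 237 limit; the memorandum is an unadopted draft. However, paragraphs (k)–(l) must be considered: (k) operates against (c): a current Tier 1 Exemption Letter is held. (l) is not engaged (no current Annual Registration is held), so (k) stands. So (c) is unavailable.
Exception (d) requires that the agency head has issued a written security-exemption finding for the record; but the agency head declined to issue a security-exemption finding, so (d) is unavailable.
Every exception is unavailable, so the rule governs.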